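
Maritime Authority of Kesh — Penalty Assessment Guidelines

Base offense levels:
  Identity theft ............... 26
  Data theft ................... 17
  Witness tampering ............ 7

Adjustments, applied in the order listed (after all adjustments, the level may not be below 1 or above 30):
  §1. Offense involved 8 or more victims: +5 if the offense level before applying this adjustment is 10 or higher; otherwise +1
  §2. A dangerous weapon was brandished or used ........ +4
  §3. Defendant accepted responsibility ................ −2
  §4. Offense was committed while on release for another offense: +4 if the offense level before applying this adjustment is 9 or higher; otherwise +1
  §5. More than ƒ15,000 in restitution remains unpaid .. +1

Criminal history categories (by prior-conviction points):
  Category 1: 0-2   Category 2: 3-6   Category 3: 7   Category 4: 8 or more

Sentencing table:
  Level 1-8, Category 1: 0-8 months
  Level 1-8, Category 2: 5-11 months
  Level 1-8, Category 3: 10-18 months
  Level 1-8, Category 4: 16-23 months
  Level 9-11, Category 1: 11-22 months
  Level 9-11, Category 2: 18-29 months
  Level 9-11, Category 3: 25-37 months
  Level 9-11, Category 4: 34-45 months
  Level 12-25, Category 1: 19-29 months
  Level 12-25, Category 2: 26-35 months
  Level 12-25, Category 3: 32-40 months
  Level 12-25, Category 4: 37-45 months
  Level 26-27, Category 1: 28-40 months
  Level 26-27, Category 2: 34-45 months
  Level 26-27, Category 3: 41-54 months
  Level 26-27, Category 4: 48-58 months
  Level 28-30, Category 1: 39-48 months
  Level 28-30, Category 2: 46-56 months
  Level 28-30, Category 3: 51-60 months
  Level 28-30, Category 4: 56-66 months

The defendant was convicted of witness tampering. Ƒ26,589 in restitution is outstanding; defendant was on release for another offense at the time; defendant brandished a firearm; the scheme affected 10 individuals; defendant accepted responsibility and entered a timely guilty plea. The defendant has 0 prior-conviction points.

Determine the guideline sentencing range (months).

19-29 months

Base offense level for witness tampering: 7.
§1 applies (level before this adjustment is 7 < 10, so +1): 7 + 1 = 8.
§2 applies: 8 + 4 = 12.
§3 applies: 12 − 2 = 10.
§4 applies (level before this adjustment is 10 ≥ 9, so +4): 10 + 4 = 14.
§5 applies: 14 + 1 = 15.
Final offense level: 15.
Criminal history: 0 prior points → Category 1 (0-2).
Level 15 falls in the 12-25 band.
Grid: Level 12-25 × Category 1 = 19-29 months.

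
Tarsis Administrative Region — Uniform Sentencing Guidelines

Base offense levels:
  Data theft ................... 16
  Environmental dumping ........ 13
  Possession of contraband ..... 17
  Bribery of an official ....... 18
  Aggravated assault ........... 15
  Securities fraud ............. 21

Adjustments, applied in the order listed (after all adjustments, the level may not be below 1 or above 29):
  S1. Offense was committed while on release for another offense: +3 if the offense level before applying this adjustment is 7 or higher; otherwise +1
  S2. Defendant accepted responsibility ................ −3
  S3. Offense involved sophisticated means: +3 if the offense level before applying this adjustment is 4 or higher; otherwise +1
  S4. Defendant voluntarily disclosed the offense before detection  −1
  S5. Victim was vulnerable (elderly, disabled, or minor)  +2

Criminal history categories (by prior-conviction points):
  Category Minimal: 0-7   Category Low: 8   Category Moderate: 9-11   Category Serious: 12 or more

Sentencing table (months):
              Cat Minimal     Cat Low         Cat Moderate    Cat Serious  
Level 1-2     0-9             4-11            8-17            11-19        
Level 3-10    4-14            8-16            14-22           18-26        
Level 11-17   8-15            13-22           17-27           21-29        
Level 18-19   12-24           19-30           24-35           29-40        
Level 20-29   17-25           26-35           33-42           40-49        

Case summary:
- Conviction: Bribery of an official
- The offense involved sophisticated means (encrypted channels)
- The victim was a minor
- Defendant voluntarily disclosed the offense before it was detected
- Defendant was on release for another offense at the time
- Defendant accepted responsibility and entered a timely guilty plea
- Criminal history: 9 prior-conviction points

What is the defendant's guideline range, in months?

Base offense level for bribery of an official: 18.
S1 applies (level before this adjustment is 18 ≥ 7, so +3): 18 + 3 = 21.
S2 applies: 21 − 3 = 18.
S3 applies (level before this adjustment is 18 ≥ 4, so +3): 18 + 3 = 21.
S4 applies: 21 − 1 = 20.
S5 applies: 20 + 2 = 22.
Final offense level: 22.
Criminal history: 9 prior points → Category Moderate (9-11).
Level 22 falls in the 20-29 band.
Grid: Level 20-29 × Category Moderate = 33-42 months.

33-42 months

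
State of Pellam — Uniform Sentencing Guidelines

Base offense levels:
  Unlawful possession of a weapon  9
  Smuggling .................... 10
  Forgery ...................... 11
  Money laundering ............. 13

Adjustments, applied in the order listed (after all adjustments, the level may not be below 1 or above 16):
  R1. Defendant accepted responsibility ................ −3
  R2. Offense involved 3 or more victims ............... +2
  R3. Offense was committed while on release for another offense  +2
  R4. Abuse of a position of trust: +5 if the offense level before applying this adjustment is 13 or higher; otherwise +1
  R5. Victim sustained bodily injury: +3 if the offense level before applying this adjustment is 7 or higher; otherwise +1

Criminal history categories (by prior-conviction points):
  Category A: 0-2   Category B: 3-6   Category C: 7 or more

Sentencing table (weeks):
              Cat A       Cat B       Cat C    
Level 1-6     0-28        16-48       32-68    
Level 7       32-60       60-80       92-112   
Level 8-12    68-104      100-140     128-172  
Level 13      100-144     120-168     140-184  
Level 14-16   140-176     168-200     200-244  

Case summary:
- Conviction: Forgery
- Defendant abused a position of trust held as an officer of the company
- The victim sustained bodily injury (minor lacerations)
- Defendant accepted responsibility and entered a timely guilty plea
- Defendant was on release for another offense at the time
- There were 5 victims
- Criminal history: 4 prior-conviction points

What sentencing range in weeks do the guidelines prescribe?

168-200 weeks

Base offense level for forgery: 11.
R1 applies: 11 − 3 = 8.
R2 applies: 8 + 2 = 10.
R3 applies: 10 + 2 = 12.
R4 applies (level before this adjustment is 12 < 13, so +1): 12 + 1 = 13.
R5 applies (level before this adjustment is 13 ≥ 7, so +3): 13 + 3 = 16.
Final offense level: 16.
Criminal history: 4 prior points → Category B (3-6).
Level 16 falls in the 14-16 band.
Grid: Level 14-16 × Category B = 168-200 weeks.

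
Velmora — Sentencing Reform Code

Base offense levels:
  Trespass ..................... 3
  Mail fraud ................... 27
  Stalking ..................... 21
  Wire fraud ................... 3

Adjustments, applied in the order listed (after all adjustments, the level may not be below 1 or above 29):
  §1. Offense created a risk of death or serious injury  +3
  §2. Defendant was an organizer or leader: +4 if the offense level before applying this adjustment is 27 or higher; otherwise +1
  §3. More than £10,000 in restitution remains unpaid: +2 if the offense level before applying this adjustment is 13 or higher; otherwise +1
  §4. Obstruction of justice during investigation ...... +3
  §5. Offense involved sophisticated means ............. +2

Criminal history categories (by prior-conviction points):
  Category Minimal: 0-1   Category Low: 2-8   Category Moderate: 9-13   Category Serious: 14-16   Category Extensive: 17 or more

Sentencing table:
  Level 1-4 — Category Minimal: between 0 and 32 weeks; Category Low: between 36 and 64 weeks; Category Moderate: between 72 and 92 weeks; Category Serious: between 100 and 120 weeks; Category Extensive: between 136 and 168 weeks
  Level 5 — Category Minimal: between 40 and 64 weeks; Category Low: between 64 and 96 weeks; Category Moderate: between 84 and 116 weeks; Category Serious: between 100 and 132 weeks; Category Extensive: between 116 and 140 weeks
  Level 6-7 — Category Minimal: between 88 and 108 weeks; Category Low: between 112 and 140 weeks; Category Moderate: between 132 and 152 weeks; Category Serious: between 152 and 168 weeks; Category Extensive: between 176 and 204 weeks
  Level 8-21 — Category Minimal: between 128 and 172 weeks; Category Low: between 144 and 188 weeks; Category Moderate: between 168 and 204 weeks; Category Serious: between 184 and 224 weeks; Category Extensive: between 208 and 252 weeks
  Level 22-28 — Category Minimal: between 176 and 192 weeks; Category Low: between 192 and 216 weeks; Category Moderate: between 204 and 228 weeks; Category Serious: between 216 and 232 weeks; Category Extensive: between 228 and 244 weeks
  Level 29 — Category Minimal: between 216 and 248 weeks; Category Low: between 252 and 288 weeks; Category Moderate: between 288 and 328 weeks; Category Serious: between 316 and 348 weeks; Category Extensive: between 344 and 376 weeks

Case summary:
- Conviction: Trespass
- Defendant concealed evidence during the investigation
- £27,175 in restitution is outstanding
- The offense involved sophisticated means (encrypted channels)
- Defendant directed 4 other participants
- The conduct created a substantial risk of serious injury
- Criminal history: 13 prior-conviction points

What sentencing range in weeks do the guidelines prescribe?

168-204 weeks

Base offense level for trespass: 3.
§1 applies: 3 + 3 = 6.
§2 applies (level before this adjustment is 6 < 27, so +1): 6 + 1 = 7.
§3 applies (level before this adjustment is 7 < 13, so +1): 7 + 1 = 8.
§4 applies: 8 + 3 = 11.
§5 applies: 11 + 2 = 13.
Final offense level: 13.
Criminal history: 13 prior points → Category Moderate (9-13).
Level 13 falls in the 8-21 band.
Grid: Level 8-21 × Category Moderate = 168-204 weeks.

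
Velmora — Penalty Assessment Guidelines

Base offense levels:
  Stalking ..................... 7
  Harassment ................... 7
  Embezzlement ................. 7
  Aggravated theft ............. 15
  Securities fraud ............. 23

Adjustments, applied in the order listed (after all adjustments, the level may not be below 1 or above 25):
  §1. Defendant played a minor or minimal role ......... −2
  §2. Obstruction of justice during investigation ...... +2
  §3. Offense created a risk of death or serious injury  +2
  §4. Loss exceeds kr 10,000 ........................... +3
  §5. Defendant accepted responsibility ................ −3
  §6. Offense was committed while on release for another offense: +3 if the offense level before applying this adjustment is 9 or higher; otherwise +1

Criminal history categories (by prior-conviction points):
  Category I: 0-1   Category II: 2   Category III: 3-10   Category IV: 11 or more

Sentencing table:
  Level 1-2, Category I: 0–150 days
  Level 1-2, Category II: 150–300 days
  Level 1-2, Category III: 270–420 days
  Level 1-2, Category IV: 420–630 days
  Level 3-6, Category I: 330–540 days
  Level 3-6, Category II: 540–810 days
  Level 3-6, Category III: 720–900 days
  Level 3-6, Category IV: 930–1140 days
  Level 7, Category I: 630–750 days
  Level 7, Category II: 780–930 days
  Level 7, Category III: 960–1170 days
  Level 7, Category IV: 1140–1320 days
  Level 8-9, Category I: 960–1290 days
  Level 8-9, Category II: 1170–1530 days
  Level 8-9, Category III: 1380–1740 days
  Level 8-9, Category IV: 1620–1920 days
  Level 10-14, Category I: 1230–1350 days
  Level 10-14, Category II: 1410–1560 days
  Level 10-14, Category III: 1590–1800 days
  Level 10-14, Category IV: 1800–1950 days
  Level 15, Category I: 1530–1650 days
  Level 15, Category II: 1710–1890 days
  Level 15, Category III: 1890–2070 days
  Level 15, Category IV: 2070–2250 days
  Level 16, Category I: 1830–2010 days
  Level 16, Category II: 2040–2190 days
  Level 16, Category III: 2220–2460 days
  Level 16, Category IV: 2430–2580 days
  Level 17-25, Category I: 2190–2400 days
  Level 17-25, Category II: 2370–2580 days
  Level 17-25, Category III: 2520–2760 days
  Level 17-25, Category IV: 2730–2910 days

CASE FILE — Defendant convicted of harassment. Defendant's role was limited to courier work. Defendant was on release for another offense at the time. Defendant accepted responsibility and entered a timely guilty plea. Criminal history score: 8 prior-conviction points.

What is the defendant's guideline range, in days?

Base offense level for harassment: 7.
§1 applies: 7 − 2 = 5.
§2 does not apply.
§3 does not apply.
§4 does not apply.
§5 applies: 5 − 3 = 2.
§6 applies (level before this adjustment is 2 < 9, so +1): 2 + 1 = 3.
Final offense level: 3.
Criminal history: 8 prior points → Category III (3-10).
Level 3 falls in the 3-6 band.
Grid: Level 3-6 × Category III = 720-900 days.

720-900 days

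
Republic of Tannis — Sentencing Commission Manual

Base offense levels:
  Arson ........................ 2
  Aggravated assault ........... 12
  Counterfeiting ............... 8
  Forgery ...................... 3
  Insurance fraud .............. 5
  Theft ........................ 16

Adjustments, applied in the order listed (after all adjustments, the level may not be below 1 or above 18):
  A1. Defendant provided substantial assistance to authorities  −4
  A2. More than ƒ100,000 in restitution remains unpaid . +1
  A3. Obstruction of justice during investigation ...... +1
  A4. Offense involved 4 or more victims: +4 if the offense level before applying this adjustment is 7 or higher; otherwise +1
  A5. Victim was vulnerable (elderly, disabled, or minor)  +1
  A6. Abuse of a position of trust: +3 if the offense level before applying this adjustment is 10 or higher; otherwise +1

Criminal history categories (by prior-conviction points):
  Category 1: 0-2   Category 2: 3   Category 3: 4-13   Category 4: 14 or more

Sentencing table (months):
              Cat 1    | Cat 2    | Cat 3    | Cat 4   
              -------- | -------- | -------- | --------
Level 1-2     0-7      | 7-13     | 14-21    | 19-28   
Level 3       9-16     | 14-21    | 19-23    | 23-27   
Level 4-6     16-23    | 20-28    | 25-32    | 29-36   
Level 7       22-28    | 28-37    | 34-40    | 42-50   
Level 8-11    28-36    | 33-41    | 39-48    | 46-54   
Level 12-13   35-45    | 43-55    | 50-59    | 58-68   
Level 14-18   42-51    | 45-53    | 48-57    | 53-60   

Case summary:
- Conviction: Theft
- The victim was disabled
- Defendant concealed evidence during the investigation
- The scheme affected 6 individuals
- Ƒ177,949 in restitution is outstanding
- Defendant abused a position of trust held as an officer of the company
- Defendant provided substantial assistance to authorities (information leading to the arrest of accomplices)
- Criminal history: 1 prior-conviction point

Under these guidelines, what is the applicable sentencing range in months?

Base offense level for theft: 16.
A1 applies: 16 − 4 = 12.
A2 applies: 12 + 1 = 13.
A3 applies: 13 + 1 = 14.
A4 applies (level before this adjustment is 14 ≥ 7, so +4): 14 + 4 = 18.
A5 applies: 18 + 1 = 19.
A6 applies (level before this adjustment is 19 ≥ 10, so +3): 19 + 3 = 22.
Level 22 exceeds the maximum of 18; capped at 18.
Final offense level: 18.
Criminal history: 1 prior point → Category 1 (0-2).
Level 18 falls in the 14-18 band.
Grid: Level 14-18 × Category 1 = 42-51 months.

42-51 months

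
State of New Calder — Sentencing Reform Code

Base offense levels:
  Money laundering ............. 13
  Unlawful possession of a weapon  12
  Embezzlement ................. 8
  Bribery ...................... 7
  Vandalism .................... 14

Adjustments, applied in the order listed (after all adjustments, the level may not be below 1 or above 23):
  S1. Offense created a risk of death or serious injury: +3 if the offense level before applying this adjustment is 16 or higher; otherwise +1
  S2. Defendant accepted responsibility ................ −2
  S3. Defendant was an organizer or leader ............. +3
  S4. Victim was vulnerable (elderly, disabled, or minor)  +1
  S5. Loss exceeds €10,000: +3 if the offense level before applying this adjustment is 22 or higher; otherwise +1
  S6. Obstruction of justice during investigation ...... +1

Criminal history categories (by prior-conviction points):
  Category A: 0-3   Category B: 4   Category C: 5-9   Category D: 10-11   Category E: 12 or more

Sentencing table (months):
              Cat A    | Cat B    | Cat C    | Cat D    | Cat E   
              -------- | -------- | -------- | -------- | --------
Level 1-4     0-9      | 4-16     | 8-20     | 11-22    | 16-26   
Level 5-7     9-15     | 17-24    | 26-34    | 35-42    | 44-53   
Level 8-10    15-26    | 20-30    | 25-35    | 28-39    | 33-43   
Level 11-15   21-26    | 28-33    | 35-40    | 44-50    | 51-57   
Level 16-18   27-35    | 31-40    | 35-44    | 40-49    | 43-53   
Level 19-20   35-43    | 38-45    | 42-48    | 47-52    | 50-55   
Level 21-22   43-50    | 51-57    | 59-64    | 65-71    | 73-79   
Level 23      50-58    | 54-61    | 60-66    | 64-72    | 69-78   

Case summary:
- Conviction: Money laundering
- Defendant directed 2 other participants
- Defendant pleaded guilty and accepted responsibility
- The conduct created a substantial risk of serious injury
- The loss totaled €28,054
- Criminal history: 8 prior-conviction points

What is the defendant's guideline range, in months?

35-44 months

Base offense level for money laundering: 13.
S1 applies (level before this adjustment is 13 < 16, so +1): 13 + 1 = 14.
S2 applies: 14 − 2 = 12.
S3 applies: 12 + 3 = 15.
S5 applies (level before this adjustment is 15 < 22, so +1): 15 + 1 = 16.
Final offense level: 16.
Criminal history: 8 prior points → Category C (5-9).
Level 16 falls in the 16-18 band.
Grid: Level 16-18 × Category C = 35-44 months.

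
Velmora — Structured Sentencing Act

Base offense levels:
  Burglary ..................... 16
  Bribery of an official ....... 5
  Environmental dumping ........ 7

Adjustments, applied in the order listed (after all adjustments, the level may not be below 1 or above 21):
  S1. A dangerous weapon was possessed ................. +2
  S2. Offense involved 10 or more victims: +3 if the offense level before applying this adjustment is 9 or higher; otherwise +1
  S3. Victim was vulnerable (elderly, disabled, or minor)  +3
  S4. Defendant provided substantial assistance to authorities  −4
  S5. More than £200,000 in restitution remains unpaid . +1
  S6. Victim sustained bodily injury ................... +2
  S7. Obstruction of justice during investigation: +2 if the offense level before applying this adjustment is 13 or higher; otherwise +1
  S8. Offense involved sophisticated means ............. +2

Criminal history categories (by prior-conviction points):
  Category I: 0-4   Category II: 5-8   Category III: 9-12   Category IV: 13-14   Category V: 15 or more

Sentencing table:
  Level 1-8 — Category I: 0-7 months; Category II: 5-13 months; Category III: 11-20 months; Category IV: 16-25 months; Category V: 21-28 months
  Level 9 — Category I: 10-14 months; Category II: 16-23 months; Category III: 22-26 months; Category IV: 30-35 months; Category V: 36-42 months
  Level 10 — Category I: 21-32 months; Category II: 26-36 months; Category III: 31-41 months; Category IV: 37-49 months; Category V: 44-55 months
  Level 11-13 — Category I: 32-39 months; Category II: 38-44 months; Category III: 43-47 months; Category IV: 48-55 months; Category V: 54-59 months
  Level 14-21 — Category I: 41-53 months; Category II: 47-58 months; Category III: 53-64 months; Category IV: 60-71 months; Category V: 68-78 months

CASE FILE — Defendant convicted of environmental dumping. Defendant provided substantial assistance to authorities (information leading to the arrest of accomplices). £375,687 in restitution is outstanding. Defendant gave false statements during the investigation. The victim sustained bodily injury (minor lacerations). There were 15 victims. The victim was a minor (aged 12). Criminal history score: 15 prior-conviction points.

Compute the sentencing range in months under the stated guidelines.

54-59 months

Base offense level for environmental dumping: 7.
S2 applies (level before this adjustment is 7 < 9, so +1): 7 + 1 = 8.
S3 applies: 8 + 3 = 11.
S4 applies: 11 − 4 = 7.
S5 applies: 7 + 1 = 8.
S6 applies: 8 + 2 = 10.
S7 applies (level before this adjustment is 10 < 13, so +1): 10 + 1 = 11.
Final offense level: 11.
Criminal history: 15 prior points → Category V (15+).
Level 11 falls in the 11-13 band.
Grid: Level 11-13 × Category V = 54-59 months.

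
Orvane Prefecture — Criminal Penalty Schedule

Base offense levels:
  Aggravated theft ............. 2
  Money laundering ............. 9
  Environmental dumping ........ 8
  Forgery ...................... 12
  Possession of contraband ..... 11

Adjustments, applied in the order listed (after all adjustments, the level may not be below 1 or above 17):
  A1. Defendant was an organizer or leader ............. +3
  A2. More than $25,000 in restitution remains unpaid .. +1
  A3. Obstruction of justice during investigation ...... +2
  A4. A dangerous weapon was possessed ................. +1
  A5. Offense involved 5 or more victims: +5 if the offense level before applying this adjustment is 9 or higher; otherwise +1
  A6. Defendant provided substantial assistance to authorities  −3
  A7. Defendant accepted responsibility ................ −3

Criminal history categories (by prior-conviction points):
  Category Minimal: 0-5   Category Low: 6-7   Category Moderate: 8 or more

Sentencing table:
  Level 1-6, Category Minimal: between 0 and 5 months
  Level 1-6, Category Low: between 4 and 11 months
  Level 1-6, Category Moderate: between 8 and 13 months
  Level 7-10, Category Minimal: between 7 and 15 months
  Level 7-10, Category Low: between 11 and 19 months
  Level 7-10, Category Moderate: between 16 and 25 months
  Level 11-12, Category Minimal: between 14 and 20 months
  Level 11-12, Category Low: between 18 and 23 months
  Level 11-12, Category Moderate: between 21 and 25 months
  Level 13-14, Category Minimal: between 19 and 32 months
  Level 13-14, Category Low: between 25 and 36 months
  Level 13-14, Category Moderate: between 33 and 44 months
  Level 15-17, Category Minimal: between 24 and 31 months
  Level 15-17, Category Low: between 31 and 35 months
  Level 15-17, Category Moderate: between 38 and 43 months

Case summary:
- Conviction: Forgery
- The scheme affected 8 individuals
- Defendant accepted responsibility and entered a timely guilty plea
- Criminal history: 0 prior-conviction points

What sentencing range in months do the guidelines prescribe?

19-32 months

Base offense level for forgery: 12.
A1 does not apply.
A2 does not apply.
A4 does not apply.
A5 applies (level before this adjustment is 12 ≥ 9, so +5): 12 + 5 = 17.
A6 does not apply.
A7 applies: 17 − 3 = 14.
Final offense level: 14.
Criminal history: 0 prior points → Category Minimal (0-5).
Level 14 falls in the 13-14 band.
Grid: Level 13-14 × Category Minimal = 19-32 months.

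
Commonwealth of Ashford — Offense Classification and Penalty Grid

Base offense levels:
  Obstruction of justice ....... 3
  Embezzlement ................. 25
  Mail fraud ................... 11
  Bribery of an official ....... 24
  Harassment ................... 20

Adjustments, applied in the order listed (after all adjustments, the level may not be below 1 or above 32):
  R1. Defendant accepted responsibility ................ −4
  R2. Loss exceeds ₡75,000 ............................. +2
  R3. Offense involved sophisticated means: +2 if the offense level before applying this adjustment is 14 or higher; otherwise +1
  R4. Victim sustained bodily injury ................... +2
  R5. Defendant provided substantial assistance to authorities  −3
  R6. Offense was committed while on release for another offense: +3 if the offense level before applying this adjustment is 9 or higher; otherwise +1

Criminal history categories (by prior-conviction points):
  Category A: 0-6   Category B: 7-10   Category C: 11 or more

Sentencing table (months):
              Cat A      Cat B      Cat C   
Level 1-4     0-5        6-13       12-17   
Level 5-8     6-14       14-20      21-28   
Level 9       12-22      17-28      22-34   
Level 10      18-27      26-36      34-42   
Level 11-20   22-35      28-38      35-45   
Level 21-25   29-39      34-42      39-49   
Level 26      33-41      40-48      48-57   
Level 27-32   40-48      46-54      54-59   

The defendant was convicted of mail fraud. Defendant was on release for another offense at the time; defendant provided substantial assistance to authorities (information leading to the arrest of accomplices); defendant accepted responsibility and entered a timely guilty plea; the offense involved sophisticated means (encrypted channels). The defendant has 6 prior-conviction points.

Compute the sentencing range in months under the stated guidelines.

Base offense level for mail fraud: 11.
R1 applies: 11 − 4 = 7.
R3 applies (level before this adjustment is 7 < 14, so +1): 7 + 1 = 8.
R4 does not apply.
R5 applies: 8 − 3 = 5.
R6 applies (level before this adjustment is 5 < 9, so +1): 5 + 1 = 6.
Final offense level: 6.
Criminal history: 6 prior points → Category A (0-6).
Level 6 falls in the 5-8 band.
Grid: Level 5-8 × Category A = 6-14 months.

6-14 months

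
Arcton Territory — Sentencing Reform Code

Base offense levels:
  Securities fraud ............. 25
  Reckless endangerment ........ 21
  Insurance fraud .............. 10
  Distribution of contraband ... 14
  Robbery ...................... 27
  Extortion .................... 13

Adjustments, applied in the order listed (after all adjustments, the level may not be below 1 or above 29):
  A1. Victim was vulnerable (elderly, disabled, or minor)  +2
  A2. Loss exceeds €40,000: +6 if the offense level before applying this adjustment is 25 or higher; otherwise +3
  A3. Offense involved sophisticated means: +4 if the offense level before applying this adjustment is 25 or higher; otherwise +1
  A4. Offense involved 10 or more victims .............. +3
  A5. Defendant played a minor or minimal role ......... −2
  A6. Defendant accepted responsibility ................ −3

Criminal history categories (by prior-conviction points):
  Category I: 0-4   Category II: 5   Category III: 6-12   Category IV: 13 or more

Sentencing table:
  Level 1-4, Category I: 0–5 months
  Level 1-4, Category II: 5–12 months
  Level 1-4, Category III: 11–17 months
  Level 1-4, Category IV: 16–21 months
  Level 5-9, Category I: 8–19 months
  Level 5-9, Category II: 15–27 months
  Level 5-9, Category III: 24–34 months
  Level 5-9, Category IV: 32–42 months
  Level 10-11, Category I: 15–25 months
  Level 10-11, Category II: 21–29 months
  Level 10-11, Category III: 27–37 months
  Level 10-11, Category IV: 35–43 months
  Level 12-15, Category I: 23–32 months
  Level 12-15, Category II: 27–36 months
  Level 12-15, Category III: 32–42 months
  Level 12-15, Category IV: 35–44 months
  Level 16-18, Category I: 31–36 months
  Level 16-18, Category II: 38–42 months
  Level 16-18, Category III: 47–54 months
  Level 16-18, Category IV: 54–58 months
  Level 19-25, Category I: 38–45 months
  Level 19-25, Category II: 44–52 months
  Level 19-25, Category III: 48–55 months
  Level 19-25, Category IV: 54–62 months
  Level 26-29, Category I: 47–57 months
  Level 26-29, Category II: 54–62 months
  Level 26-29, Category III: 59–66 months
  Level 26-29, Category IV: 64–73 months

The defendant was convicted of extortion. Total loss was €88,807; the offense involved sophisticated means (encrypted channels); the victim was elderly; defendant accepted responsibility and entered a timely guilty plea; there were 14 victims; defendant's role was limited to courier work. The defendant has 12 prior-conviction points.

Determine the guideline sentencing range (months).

Base offense level for extortion: 13.
A1 applies: 13 + 2 = 15.
A2 applies (level before this adjustment is 15 < 25, so +3): 15 + 3 = 18.
A3 applies (level before this adjustment is 18 < 25, so +1): 18 + 1 = 19.
A4 applies: 19 + 3 = 22.
A5 applies: 22 − 2 = 20.
A6 applies: 20 − 3 = 17.
Final offense level: 17.
Criminal history: 12 prior points → Category III (6-12).
Level 17 falls in the 16-18 band.
Grid: Level 16-18 × Category III = 47-54 months.

47-54 months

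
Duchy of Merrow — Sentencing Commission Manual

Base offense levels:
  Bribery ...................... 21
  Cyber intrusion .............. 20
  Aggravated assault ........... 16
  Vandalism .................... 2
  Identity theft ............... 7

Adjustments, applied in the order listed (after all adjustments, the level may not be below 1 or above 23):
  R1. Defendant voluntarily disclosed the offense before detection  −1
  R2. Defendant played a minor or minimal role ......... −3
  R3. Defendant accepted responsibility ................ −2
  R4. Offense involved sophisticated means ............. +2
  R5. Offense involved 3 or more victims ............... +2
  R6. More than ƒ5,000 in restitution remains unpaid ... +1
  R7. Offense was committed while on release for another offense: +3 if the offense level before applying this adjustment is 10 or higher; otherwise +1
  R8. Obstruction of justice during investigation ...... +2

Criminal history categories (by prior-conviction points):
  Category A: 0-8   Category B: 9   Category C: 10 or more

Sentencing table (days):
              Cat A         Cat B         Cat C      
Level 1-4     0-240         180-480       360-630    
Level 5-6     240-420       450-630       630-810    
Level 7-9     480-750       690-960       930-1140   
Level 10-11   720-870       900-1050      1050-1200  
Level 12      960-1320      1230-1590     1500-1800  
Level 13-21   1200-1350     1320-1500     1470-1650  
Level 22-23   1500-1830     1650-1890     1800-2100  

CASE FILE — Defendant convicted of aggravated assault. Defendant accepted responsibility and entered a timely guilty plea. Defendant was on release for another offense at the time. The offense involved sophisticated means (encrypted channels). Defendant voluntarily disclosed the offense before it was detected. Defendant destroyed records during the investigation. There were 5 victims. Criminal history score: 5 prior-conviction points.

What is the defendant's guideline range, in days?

Base offense level for aggravated assault: 16.
R1 applies: 16 − 1 = 15.
R2 does not apply.
R3 applies: 15 − 2 = 13.
R4 applies: 13 + 2 = 15.
R5 applies: 15 + 2 = 17.
R6 does not apply.
R7 applies (level before this adjustment is 17 ≥ 10, so +3): 17 + 3 = 20.
R8 applies: 20 + 2 = 22.
Final offense level: 22.
Criminal history: 5 prior points → Category A (0-8).
Level 22 falls in the 22-23 band.
Grid: Level 22-23 × Category A = 1500-1830 days.

1500-1830 days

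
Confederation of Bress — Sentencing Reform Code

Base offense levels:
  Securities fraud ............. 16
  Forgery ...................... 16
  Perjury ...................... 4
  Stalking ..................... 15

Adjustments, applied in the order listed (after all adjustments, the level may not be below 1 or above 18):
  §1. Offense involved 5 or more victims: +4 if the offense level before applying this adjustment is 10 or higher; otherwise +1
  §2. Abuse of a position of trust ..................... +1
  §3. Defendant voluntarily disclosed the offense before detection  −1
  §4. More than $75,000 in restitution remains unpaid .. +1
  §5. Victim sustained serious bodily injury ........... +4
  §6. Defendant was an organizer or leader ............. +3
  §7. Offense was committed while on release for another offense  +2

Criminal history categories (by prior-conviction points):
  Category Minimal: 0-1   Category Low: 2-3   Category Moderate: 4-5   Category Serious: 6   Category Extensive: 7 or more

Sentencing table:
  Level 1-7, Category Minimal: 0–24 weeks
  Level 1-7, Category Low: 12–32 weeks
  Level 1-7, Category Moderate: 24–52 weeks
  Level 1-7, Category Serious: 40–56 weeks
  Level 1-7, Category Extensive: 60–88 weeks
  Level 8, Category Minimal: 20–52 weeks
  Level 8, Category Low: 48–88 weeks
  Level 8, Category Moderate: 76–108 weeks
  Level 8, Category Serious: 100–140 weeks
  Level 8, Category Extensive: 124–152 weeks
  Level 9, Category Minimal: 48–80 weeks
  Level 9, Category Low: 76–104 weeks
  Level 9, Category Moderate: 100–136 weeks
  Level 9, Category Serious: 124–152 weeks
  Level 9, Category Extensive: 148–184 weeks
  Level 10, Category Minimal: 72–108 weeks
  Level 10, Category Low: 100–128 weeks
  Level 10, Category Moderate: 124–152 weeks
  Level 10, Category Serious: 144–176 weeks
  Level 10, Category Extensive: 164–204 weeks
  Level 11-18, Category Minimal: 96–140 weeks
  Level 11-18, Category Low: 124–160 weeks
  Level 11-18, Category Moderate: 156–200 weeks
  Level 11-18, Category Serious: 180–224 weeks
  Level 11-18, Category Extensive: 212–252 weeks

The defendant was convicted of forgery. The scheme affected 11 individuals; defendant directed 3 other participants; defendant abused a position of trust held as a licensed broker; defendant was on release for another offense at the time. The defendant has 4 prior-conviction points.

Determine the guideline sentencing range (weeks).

Base offense level for forgery: 16.
§1 applies (level before this adjustment is 16 ≥ 10, so +4): 16 + 4 = 20.
§2 applies: 20 + 1 = 21.
§3 does not apply.
§6 applies: 21 + 3 = 24.
§7 applies: 24 + 2 = 26.
Level 26 exceeds the maximum of 18; capped at 18.
Final offense level: 18.
Criminal history: 4 prior points → Category Moderate (4-5).
Level 18 falls in the 11-18 band.
Grid: Level 11-18 × Category Moderate = 156-200 weeks.

156-200 weeks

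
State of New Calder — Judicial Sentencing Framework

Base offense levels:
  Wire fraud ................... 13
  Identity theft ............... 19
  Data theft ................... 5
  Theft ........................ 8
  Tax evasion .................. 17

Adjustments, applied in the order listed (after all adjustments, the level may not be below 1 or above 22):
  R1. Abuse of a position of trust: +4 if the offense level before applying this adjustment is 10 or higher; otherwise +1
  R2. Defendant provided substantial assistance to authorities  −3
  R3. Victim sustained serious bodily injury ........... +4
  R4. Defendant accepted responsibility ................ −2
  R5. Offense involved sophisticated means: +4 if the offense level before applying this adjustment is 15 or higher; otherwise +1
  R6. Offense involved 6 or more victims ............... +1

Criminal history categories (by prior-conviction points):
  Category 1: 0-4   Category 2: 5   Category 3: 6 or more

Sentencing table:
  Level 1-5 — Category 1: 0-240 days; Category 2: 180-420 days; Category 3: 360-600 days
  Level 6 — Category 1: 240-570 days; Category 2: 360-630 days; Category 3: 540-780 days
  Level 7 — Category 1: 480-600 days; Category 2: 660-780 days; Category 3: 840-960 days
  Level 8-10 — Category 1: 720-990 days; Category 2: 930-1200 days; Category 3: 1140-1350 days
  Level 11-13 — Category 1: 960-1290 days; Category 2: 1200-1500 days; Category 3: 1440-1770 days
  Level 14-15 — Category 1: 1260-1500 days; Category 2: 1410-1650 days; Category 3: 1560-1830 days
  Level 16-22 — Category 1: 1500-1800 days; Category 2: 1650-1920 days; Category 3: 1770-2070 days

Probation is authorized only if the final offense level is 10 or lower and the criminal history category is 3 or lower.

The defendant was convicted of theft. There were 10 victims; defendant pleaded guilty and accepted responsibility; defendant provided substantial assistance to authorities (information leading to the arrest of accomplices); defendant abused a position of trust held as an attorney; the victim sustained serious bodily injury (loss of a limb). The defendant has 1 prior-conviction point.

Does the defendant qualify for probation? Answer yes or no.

Base offense level for theft: 8.
R1 applies (level before this adjustment is 8 < 10, so +1): 8 + 1 = 9.
R2 applies: 9 − 3 = 6.
R3 applies: 6 + 4 = 10.
R4 applies: 10 − 2 = 8.
R6 applies: 8 + 1 = 9.
Final offense level: 9.
Criminal history: 1 prior point → Category 1 (0-4).
Level 9 falls in the 8-10 band.
Grid: Level 8-10 × Category 1 = 720-990 days.
Probation check: level 9 ≤ 10 and category 1 ≤ 3 → eligible.

Yes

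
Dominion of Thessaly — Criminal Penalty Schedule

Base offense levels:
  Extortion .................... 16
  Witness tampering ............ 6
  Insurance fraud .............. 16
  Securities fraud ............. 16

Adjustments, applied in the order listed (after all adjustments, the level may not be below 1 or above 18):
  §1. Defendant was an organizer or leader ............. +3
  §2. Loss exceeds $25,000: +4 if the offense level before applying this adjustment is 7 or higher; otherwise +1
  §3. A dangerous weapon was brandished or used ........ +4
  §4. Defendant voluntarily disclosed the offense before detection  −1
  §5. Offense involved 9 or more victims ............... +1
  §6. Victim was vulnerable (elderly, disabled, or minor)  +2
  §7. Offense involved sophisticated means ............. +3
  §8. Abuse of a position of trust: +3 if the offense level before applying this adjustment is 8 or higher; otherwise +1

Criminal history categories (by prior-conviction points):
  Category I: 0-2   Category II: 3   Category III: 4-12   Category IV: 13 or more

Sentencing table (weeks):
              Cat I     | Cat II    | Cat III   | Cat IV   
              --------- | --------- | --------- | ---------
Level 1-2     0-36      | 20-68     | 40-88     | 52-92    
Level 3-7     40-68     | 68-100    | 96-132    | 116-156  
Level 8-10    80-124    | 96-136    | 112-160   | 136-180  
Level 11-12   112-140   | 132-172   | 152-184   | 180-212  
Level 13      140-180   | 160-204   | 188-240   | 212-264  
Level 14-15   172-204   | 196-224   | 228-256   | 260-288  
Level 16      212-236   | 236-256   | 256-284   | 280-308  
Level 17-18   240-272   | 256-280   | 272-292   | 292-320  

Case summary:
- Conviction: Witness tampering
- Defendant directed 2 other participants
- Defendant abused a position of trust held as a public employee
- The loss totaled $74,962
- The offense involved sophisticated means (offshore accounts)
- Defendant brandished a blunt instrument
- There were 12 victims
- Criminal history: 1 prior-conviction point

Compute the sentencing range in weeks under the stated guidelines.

240-272 weeks

Base offense level for witness tampering: 6.
§1 applies: 6 + 3 = 9.
§2 applies (level before this adjustment is 9 ≥ 7, so +4): 9 + 4 = 13.
§3 applies: 13 + 4 = 17.
§4 does not apply.
§5 applies: 17 + 1 = 18.
§6 does not apply.
§7 applies: 18 + 3 = 21.
§8 applies (level before this adjustment is 21 ≥ 8, so +3): 21 + 3 = 24.
Level 24 exceeds the maximum of 18; capped at 18.
Final offense level: 18.
Criminal history: 1 prior point → Category I (0-2).
Level 18 falls in the 17-18 band.
Grid: Level 17-18 × Category I = 240-272 weeks.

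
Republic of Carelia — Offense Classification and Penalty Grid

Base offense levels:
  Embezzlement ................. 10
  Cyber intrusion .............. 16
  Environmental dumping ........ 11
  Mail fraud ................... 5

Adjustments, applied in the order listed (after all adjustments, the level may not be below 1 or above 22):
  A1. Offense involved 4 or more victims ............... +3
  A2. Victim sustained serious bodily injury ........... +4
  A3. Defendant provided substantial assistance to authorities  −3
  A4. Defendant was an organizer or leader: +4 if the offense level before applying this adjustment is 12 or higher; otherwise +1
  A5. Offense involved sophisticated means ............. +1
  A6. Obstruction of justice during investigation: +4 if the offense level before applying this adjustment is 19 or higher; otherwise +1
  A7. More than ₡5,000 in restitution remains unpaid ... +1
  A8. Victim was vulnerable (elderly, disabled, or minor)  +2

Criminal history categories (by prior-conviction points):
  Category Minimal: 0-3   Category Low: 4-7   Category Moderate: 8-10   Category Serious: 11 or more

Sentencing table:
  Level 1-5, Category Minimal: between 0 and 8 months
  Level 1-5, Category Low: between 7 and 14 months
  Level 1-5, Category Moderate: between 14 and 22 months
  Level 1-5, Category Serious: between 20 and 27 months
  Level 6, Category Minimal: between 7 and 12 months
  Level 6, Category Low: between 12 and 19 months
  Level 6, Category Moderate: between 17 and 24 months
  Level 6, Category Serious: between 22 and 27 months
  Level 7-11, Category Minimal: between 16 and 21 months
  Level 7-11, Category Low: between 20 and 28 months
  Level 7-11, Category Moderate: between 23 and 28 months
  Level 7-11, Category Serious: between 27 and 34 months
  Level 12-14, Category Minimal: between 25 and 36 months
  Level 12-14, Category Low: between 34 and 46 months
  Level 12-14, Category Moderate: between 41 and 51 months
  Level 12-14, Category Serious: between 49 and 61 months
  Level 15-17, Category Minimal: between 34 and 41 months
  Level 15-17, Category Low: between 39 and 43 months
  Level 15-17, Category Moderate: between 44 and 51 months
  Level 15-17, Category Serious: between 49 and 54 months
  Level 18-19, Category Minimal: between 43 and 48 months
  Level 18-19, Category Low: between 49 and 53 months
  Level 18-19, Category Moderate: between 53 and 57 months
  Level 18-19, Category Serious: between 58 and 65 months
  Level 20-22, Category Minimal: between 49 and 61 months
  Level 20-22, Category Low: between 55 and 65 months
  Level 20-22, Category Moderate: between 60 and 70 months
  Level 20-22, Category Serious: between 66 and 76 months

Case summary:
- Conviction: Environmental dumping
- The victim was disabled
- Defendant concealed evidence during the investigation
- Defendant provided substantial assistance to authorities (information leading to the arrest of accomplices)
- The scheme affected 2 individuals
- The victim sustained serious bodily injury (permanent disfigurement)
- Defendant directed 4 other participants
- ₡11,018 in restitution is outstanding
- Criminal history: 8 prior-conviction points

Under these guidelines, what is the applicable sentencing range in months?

60-70 months

Base offense level for environmental dumping: 11.
A2 applies: 11 + 4 = 15.
A3 applies: 15 − 3 = 12.
A4 applies (level before this adjustment is 12 ≥ 12, so +4): 12 + 4 = 16.
A6 applies (level before this adjustment is 16 < 19, so +1): 16 + 1 = 17.
A7 applies: 17 + 1 = 18.
A8 applies: 18 + 2 = 20.
Final offense level: 20.
Criminal history: 8 prior points → Category Moderate (8-10).
Level 20 falls in the 20-22 band.
Grid: Level 20-22 × Category Moderate = 60-70 months.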